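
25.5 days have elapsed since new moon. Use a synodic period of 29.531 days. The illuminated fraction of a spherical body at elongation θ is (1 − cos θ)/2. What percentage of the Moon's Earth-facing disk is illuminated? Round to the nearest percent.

Elongation θ = 360° × 25.5/29.531 ≈ 310.9°.
Illuminated fraction = (1 − cos 310.9°)/2 = (1 − 0.654)/2 ≈ 0.173, so 17%.

17%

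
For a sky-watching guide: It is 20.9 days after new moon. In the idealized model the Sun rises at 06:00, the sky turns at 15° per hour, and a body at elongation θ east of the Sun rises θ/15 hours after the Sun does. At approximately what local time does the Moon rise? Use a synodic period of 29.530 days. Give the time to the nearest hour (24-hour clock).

The Moon has covered 20.9/29.530 of its cycle, so θ ≈ 360° × 20.9/29.530 = 254.8°.
At 15° of sky rotation per hour, 254.8° corresponds to a 16.99 h lag.
06:00 + 16.99 h ≈ 22:59 → 23:00 to the nearest hour.

23:00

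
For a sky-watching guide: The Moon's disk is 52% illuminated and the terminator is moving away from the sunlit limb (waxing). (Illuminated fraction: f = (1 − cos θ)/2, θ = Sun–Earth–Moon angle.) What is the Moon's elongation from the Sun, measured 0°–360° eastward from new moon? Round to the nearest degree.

From f = (1 − cos θ)/2: cos θ = 1 − 2×0.52 = -0.040; arccos → 92.3°.
Waxing ⇒ before full, so θ = 92.3°.

92°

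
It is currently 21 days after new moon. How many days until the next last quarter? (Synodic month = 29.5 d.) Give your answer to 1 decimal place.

1.1 days

Last quarter is 0.75 of the way through the cycle: age 0.75 × 29.5 = 22.125 d.
That is 22.125 − 21 = 1.125 days ahead.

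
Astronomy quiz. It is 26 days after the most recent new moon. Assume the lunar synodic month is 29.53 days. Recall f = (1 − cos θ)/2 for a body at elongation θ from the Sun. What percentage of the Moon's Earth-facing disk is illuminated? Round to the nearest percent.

13%

The Moon has covered 26/29.53 of its cycle, so θ ≈ 360° × 26/29.53 = 317.0°.
cos 317.0° = 0.731, so f = (1 − 0.731)/2 = 0.135, so 13%.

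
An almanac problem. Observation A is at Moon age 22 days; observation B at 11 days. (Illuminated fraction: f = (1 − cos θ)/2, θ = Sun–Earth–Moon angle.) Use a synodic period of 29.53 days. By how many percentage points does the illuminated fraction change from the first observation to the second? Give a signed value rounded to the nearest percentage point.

+33 pp

θ₁ = 360° × 22/29.53 = 268.2°, f₁ = (1 − cos θ₁)/2 = 0.516.
θ₂ = 360° × 11/29.53 = 134.1°, f₂ = (1 − cos θ₂)/2 = 0.848.
Change = f₂ − f₁ = +0.332 → +33 percentage points.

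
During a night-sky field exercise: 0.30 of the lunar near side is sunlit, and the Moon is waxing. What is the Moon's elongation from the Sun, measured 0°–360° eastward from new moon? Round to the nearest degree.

66°

cos θ = 1 − 2f = 0.400, giving a principal value of 66.4°.
The Moon is waxing (0°–180°), so θ = 66.4° directly.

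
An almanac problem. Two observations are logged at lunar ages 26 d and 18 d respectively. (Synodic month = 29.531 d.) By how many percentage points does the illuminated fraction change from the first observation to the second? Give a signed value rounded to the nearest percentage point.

First observation: θ = 360°·26/29.531 = 317.0°, so f = 0.135.
Second observation: θ = 219.4°, f = 0.886.
Δf = 0.886 − 0.135 = +0.752, i.e. +75 pp.

+75 pp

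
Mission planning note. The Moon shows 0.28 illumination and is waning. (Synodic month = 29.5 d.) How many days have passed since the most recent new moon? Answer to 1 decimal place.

From f = (1 − cos θ)/2: cos θ = 1 − 2×0.28 = 0.440; arccos → 63.9°.
A waning Moon lies in 180°–360°, so θ = 360° − 63.9° = 296.1°.
That fraction of the synodic month is 296.1/360 × 29.5 d ≈ 24.26 d.

24.3 days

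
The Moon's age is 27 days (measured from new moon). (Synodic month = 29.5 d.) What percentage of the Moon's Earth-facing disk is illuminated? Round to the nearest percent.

7%

Phase angle: θ = 360°·(27 d)/(29.5 d) = 329.5°.
With cos θ = 0.862, the lit fraction is (1 − 0.862)/2 ≈ 0.069, so 7%.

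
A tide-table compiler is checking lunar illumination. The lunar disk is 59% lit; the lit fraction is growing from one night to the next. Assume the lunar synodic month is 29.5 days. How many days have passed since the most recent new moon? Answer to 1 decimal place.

8.2 days

cos θ = 1 − 2f = -0.180, giving a principal value of 100.4°.
Before full moon the principal value applies: θ = 100.4°.
Age = 29.5 × 100.4°/360° ≈ 8.22 days.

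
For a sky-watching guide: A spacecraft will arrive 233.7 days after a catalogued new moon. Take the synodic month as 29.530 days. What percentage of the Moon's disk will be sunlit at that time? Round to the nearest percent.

Reduce mod P: 233.7 − 7×29.530 = 26.99 d into the current lunation.
The Moon has covered 26.99/29.530 of its cycle, so θ ≈ 360° × 26.99/29.530 = 329.0°.
cos 329.0° = 0.857, so f = (1 − 0.857)/2 = 0.071, so 7%.

7%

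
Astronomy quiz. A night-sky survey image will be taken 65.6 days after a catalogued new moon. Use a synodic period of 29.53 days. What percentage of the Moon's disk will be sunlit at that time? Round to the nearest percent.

41%

Reduce mod P: 65.6 − 2×29.53 = 6.54 d into the current lunation.
The Moon has covered 6.54/29.53 of its cycle, so θ ≈ 360° × 6.54/29.53 = 79.7°.
cos 79.7° = 0.178, so f = (1 − 0.178)/2 = 0.411, so 41%.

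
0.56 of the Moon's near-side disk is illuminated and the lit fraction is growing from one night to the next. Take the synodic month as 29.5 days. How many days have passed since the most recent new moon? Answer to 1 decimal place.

Invert f = (1 − cos θ)/2 to get cos θ = 1 − 2(0.56) = -0.120, hence θ₀ = arccos -0.120 = 96.9°.
Before full moon the principal value applies: θ = 96.9°.
Age = 29.5 × 96.9°/360° ≈ 7.94 days.

7.9 days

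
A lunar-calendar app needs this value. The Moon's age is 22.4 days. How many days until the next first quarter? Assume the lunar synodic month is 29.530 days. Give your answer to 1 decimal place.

14.5 days

First quarter occurs at elongation 90°, i.e. at age 29.530 × 90/360 = 7.383 d.
Already past this cycle's first quarter; the next is at 7.383 + 29.530 = 36.913 d, so 36.913 − 22.4 = 14.513 days.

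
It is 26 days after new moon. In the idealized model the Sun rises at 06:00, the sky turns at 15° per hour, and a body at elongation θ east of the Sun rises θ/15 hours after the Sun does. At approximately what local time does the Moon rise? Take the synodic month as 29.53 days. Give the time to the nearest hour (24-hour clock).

03:00

The Moon has covered 26/29.53 of its cycle, so θ ≈ 360° × 26/29.53 = 317.0°.
The Moon trails the Sun by θ/15 = 317.0/15 ≈ 21.13 hours.
06:00 + 21.13 h ≈ 03:08 → 03:00 to the nearest hour.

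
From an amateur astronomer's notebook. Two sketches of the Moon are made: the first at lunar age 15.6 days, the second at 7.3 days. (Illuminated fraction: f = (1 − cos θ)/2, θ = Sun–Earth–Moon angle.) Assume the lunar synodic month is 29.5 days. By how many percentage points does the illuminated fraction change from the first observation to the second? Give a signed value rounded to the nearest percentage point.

-50 pp

First observation: θ = 360°·15.6/29.5 = 190.4°, so f = 0.992.
Second observation: θ = 89.1°, f = 0.492.
Δf = 0.492 − 0.992 = -0.500, i.e. -50 pp.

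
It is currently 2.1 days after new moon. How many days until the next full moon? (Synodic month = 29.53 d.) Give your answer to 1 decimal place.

Full moon is 0.5 of the way through the cycle: age 0.5 × 29.53 = 14.765 d.
So 12.665 days remain (14.765 − 2.1).

12.7 days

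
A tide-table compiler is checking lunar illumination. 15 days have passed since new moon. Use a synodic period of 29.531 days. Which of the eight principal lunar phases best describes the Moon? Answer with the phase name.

full moon

θ ≈ 360° × 15/29.531 = 183°, which falls in the full moon sector.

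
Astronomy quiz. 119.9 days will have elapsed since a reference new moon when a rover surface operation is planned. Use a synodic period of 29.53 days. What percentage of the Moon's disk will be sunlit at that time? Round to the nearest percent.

4%

119.9/29.53 = 4.060 lunations, so 4 complete cycles and 1.78 d into the next.
Phase angle: θ = 360°·(1.78 d)/(29.53 d) = 21.7°.
cos 21.7° = 0.929, so f = (1 − 0.929)/2 = 0.035, so 4%.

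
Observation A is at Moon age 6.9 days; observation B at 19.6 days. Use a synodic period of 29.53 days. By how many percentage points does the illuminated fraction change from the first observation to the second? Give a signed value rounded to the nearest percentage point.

First observation: θ = 360°·6.9/29.53 = 84.1°, so f = 0.449.
Second observation: θ = 238.9°, f = 0.758.
Δf = 0.758 − 0.449 = +0.309, i.e. +31 pp.

+31 percentage points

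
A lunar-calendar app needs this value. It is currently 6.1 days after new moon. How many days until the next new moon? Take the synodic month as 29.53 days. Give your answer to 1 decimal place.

The next new moon completes the synodic month: 29.53 − 6.1 = 23.430 days.

23.4 days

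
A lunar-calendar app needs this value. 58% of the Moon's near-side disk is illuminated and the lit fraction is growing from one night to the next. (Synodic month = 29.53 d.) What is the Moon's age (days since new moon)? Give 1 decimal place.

8.1 days

cos θ = 1 − 2f = -0.160, giving a principal value of 99.2°.
The Moon is waxing (0°–180°), so θ = 99.2° directly.
That fraction of the synodic month is 99.2/360 × 29.53 d ≈ 8.14 d.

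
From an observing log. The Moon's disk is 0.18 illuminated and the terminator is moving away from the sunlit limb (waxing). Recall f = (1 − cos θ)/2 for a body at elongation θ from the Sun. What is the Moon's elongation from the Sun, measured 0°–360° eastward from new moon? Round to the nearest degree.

50°

From f = (1 − cos θ)/2: cos θ = 1 − 2×0.18 = 0.640; arccos → 50.2°.
The Moon is waxing (0°–180°), so θ = 50.2° directly.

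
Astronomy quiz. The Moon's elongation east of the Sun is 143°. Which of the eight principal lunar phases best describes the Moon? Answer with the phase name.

143° lies in the waxing gibbous sector of the 8-phase cycle.

waxing gibbous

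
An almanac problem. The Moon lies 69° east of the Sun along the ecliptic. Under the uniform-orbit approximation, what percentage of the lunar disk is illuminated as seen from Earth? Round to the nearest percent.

32%

f = (1 − cos 69°)/2 = (1 − 0.358)/2 ≈ 0.321, i.e. 32%.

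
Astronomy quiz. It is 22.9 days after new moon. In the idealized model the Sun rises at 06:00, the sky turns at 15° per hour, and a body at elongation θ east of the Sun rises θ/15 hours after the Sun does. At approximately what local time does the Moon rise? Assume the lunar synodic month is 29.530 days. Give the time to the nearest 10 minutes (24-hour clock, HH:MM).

00:40

Phase angle: θ = 360°·(22.9 d)/(29.530 d) = 279.2°.
At 15° of sky rotation per hour, 279.2° corresponds to a 18.61 h lag.
06:00 + 18.612 h ≈ 00:37 → 00:40 to the nearest ten minutes.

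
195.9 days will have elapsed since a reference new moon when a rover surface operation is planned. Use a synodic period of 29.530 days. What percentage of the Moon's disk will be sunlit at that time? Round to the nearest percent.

195.9 d spans 6 complete synodic months (6 × 29.530 = 177.18 d) plus 18.72 d.
The Moon has covered 18.72/29.530 of its cycle, so θ ≈ 360° × 18.72/29.530 = 228.2°.
With cos θ = (-0.666), the lit fraction is (1 − (-0.666))/2 ≈ 0.833, so 83%.

83%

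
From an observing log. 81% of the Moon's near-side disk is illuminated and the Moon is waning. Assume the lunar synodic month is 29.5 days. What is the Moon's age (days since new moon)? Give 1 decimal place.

19.0 days

cos θ = 1 − 2f = -0.620, giving a principal value of 128.3°.
Waning ⇒ past full, so θ = 360° − 128.3° = 231.7°.
That fraction of the synodic month is 231.7/360 × 29.5 d ≈ 18.99 d.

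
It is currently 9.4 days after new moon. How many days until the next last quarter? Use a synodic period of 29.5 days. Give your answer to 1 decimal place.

12.7 days

Last quarter occurs at elongation 270°, i.e. at age 29.5 × 270/360 = 22.125 d.
So 12.725 days remain (22.125 − 9.4).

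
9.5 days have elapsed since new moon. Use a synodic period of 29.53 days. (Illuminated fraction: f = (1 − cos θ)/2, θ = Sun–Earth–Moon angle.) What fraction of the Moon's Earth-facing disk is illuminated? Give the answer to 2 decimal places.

0.72

Phase angle: θ = 360°·(9.5 d)/(29.53 d) = 115.8°.
With cos θ = (-0.435), the lit fraction is (1 − (-0.435))/2 ≈ 0.718.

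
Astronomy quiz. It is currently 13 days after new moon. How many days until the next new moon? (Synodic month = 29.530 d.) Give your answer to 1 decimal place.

One full lunation from the last new moon is 29.530 d; remaining = 29.530 − 13 = 16.530 d.

16.5 days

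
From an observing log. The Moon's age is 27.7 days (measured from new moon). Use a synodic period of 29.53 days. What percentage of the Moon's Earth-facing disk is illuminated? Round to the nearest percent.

Elongation θ = 360° × 27.7/29.53 ≈ 337.7°.
With cos θ = 0.925, the lit fraction is (1 − 0.925)/2 ≈ 0.037, so 4%.

4%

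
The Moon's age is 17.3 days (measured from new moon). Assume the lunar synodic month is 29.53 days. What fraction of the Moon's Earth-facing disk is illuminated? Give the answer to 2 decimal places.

Elongation θ = 360° × 17.3/29.53 ≈ 210.9°.
cos 210.9° = (-0.858), so f = (1 − (-0.858))/2 = 0.929.

0.93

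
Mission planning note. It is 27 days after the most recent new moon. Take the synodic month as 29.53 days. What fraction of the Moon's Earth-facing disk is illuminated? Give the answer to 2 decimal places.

0.07

Phase angle: θ = 360°·(27 d)/(29.53 d) = 329.2°.
With cos θ = 0.859, the lit fraction is (1 − 0.859)/2 ≈ 0.071.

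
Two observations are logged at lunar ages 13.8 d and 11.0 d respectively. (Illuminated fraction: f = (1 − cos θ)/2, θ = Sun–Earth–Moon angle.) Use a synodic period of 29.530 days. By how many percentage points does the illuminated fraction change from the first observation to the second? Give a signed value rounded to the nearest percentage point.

-14 pp

First observation: θ = 360°·13.8/29.530 = 168.2°, so f = 0.989.
Second observation: θ = 134.1°, f = 0.848.
Δf = 0.848 − 0.989 = -0.142, i.e. -14 pp.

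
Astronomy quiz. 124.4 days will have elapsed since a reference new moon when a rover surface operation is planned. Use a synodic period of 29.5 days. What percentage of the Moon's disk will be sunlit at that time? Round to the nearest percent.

40%

Reduce mod P: 124.4 − 4×29.5 = 6.40 d into the current lunation.
Phase angle: θ = 360°·(6.40 d)/(29.5 d) = 78.1°.
cos 78.1° = 0.206, so f = (1 − 0.206)/2 = 0.397, so 40%.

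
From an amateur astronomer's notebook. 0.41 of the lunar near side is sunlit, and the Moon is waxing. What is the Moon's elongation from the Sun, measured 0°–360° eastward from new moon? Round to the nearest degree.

cos θ = 1 − 2f = 0.180, giving a principal value of 79.6°.
The Moon is waxing (0°–180°), so θ = 79.6° directly.

80°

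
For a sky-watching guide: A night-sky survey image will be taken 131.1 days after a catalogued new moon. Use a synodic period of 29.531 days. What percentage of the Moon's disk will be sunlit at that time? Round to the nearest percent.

131.1/29.531 = 4.439 lunations, so 4 complete cycles and 12.98 d into the next.
Elongation θ = 360° × 12.98/29.531 ≈ 158.2°.
cos 158.2° = (-0.928), so f = (1 − (-0.928))/2 = 0.964, so 96%.

96%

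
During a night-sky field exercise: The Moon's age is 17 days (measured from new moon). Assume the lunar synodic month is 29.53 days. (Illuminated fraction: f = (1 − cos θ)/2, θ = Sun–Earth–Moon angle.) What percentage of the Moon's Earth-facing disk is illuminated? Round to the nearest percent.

The Moon has covered 17/29.53 of its cycle, so θ ≈ 360° × 17/29.53 = 207.2°.
cos 207.2° = (-0.889), so f = (1 − (-0.889))/2 = 0.945, so 94%.

94%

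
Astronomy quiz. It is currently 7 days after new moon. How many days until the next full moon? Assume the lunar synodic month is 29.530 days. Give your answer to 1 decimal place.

Full moon occurs at elongation 180°, i.e. at age 29.530 × 180/360 = 14.765 d.
So 7.765 days remain (14.765 − 7).

7.8 days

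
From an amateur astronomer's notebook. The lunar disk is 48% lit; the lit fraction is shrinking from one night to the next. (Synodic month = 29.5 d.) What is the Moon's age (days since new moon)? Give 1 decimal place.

22.3 days

From f = (1 − cos θ)/2: cos θ = 1 − 2×0.48 = 0.040; arccos → 87.7°.
Waning ⇒ past full, so θ = 360° − 87.7° = 272.3°.
At 360°/29.5 d per day, 272.3° corresponds to 22.31 days.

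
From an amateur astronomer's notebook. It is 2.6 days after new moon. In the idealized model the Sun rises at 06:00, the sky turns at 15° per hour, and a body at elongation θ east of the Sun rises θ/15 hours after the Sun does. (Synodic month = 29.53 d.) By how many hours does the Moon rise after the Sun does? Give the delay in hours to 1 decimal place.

Phase angle: θ = 360°·(2.6 d)/(29.53 d) = 31.7°.
The Moon trails the Sun by θ/15 = 31.7/15 ≈ 2.11 hours.
So the Moon rises 2.11 h after the Sun.

2.1 h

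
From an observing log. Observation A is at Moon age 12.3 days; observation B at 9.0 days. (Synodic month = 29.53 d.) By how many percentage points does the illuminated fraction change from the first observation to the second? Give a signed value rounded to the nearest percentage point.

First observation: θ = 360°·12.3/29.53 = 149.9°, so f = 0.933.
Second observation: θ = 109.7°, f = 0.669.
Δf = 0.669 − 0.933 = -0.264, i.e. -26 pp.

-26 percentage points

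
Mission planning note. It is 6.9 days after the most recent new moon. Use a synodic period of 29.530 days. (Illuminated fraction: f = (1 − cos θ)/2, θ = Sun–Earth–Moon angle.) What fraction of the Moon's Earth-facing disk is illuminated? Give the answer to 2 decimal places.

Phase angle: θ = 360°·(6.9 d)/(29.530 d) = 84.1°.
cos 84.1° = 0.102, so f = (1 − 0.102)/2 = 0.449.

0.45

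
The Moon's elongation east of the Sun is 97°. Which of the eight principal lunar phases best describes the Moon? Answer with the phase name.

first quarter

The first quarter sector spans roughly 68°–112°; 97° falls inside it.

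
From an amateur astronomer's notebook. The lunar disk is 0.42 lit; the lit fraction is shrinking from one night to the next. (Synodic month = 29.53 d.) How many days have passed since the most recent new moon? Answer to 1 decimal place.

From f = (1 − cos θ)/2: cos θ = 1 − 2×0.42 = 0.160; arccos → 80.8°.
Since the Moon is past full (waning), take the reflex angle: θ = 360° − 80.8° = 279.2°.
Age = 29.53 × 279.2°/360° ≈ 22.90 days.

22.9 days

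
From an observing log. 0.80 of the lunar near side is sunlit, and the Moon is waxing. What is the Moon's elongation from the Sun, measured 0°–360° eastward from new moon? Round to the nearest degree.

cos θ = 1 − 2f = -0.600, giving a principal value of 126.9°.
Waxing ⇒ before full, so θ = 126.9°.

127°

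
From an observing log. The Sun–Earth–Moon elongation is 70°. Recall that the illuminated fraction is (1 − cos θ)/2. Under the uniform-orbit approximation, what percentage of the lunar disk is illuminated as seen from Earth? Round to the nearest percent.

cos 70° = 0.342, so f = (1 − 0.342)/2 = 0.329, i.e. 33%.

33%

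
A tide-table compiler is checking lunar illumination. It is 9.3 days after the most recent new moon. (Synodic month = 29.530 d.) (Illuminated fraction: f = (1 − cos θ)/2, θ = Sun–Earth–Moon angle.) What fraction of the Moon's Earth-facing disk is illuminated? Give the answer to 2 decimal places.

The Moon has covered 9.3/29.530 of its cycle, so θ ≈ 360° × 9.3/29.530 = 113.4°.
With cos θ = (-0.397), the lit fraction is (1 − (-0.397))/2 ≈ 0.698.

0.70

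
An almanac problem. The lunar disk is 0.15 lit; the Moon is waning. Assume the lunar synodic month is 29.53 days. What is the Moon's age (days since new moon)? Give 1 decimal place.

Invert f = (1 − cos θ)/2 to get cos θ = 1 − 2(0.15) = 0.700, hence θ₀ = arccos 0.700 = 45.6°.
A waning Moon lies in 180°–360°, so θ = 360° − 45.6° = 314.4°.
Age = 29.53 × 314.4°/360° ≈ 25.79 days.

25.8 days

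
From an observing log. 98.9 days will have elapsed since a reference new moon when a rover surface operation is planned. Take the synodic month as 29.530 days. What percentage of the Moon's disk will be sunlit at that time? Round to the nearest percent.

79%

98.9 d spans 3 complete synodic months (3 × 29.530 = 88.59 d) plus 10.31 d.
Phase angle: θ = 360°·(10.31 d)/(29.530 d) = 125.7°.
With cos θ = (-0.583), the lit fraction is (1 − (-0.583))/2 ≈ 0.792, so 79%.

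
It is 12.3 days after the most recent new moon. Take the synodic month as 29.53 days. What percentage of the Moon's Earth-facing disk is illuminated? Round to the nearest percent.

Elongation θ = 360° × 12.3/29.53 ≈ 149.9°.
With cos θ = (-0.866), the lit fraction is (1 − (-0.866))/2 ≈ 0.933, so 93%.

93%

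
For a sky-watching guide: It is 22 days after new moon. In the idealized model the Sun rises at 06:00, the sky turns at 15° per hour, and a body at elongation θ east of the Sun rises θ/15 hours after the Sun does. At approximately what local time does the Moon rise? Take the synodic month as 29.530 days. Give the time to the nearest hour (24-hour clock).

00:00

Phase angle: θ = 360°·(22 d)/(29.530 d) = 268.2°.
The Moon trails the Sun by θ/15 = 268.2/15 ≈ 17.88 hours.
06:00 + 17.88 h ≈ 23:53 → 00:00 to the nearest hour.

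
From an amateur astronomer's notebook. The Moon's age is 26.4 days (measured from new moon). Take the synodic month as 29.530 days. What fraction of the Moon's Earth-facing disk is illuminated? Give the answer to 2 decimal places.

Elongation θ = 360° × 26.4/29.530 ≈ 321.8°.
cos 321.8° = 0.786, so f = (1 − 0.786)/2 = 0.107.

0.11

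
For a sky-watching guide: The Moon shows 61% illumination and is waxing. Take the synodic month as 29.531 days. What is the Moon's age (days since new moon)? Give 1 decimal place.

cos θ = 1 − 2f = -0.220, giving a principal value of 102.7°.
Waxing ⇒ before full, so θ = 102.7°.
That fraction of the synodic month is 102.7/360 × 29.531 d ≈ 8.43 d.

8.4 days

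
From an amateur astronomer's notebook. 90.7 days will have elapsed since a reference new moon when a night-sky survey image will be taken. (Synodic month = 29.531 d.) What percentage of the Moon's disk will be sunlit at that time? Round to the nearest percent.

90.7 d spans 3 complete synodic months (3 × 29.531 = 88.59 d) plus 2.11 d.
Elongation θ = 360° × 2.11/29.531 ≈ 25.7°.
cos 25.7° = 0.901, so f = (1 − 0.901)/2 = 0.049, so 5%.

5%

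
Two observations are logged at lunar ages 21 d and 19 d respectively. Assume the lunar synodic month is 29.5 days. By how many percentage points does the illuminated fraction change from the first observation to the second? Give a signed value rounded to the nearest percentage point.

θ₁ = 360° × 21/29.5 = 256.3°, f₁ = (1 − cos θ₁)/2 = 0.619.
θ₂ = 360° × 19/29.5 = 231.9°, f₂ = (1 − cos θ₂)/2 = 0.809.
Change = f₂ − f₁ = +0.190 → +19 percentage points.

+19 percentage points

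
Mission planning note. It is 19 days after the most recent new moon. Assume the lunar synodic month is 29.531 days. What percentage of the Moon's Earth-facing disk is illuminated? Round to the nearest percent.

81%

Phase angle: θ = 360°·(19 d)/(29.531 d) = 231.6°.
Illuminated fraction = (1 − cos 231.6°)/2 = (1 − (-0.621))/2 ≈ 0.810, so 81%.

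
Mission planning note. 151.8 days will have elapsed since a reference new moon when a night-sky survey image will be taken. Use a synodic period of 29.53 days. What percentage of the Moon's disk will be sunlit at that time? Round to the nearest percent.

18%

Reduce mod P: 151.8 − 5×29.53 = 4.15 d into the current lunation.
Phase angle: θ = 360°·(4.15 d)/(29.53 d) = 50.6°.
cos 50.6° = 0.635, so f = (1 − 0.635)/2 = 0.183, so 18%.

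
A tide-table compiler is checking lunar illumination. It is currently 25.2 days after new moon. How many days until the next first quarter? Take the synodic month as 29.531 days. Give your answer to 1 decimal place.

11.7 days

First quarter is 0.25 of the way through the cycle: age 0.25 × 29.531 = 7.383 d.
This lunation's first quarter (7.383 d) has passed, so add one period: 36.914 − 25.2 = 11.714 days.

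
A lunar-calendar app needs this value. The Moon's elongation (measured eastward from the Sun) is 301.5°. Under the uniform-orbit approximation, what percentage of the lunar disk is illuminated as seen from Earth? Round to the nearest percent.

24%

cos 301.5° = 0.522, so f = (1 − 0.522)/2 = 0.239, i.e. 24%.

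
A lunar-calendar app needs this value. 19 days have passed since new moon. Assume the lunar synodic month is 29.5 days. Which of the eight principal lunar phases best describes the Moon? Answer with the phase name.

waning gibbous

θ ≈ 360° × 19/29.5 = 232°, which falls in the waning gibbous sector.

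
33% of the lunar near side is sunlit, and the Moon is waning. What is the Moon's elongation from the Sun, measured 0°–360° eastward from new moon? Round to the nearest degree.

cos θ = 1 − 2f = 0.340, giving a principal value of 70.1°.
Waning ⇒ past full, so θ = 360° − 70.1° = 289.9°.

290°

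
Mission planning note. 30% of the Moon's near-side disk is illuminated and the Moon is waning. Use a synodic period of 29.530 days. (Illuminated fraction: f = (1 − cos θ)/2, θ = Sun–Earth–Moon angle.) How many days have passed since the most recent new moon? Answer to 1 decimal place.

24.1 days

Invert f = (1 − cos θ)/2 to get cos θ = 1 − 2(0.30) = 0.400, hence θ₀ = arccos 0.400 = 66.4°.
A waning Moon lies in 180°–360°, so θ = 360° − 66.4° = 293.6°.
At 360°/29.530 d per day, 293.6° corresponds to 24.08 days.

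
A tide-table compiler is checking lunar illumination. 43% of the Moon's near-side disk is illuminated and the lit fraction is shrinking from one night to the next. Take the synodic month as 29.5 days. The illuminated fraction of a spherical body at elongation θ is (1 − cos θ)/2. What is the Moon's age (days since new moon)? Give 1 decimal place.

cos θ = 1 − 2f = 0.140, giving a principal value of 82.0°.
A waning Moon lies in 180°–360°, so θ = 360° − 82.0° = 278.0°.
Age = 29.5 × 278.0°/360° ≈ 22.78 days.

22.8 days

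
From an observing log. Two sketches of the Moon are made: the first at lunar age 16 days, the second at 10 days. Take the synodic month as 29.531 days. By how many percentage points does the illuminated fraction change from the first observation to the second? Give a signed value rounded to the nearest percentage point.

First observation: θ = 360°·16/29.531 = 195.0°, so f = 0.983.
Second observation: θ = 121.9°, f = 0.764.
Δf = 0.764 − 0.983 = -0.219, i.e. -22 pp.

-22 percentage points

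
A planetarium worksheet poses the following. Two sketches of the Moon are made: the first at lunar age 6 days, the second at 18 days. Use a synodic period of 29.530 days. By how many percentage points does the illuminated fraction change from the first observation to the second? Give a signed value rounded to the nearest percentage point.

+53 pp

θ₁ = 360° × 6/29.530 = 73.1°, f₁ = (1 − cos θ₁)/2 = 0.355.
θ₂ = 360° × 18/29.530 = 219.4°, f₂ = (1 − cos θ₂)/2 = 0.886.
Change = f₂ − f₁ = +0.531 → +53 percentage points.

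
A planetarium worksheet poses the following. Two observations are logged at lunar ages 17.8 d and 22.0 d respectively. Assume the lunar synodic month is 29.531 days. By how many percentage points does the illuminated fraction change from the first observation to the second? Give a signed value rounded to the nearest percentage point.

First observation: θ = 360°·17.8/29.531 = 217.0°, so f = 0.899.
Second observation: θ = 268.2°, f = 0.516.
Δf = 0.516 − 0.899 = -0.384, i.e. -38 pp.

-38 pp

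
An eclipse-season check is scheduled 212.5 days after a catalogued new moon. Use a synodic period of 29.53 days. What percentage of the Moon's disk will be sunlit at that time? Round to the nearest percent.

33%

Reduce mod P: 212.5 − 7×29.53 = 5.79 d into the current lunation.
Phase angle: θ = 360°·(5.79 d)/(29.53 d) = 70.6°.
Illuminated fraction = (1 − cos 70.6°)/2 = (1 − 0.332)/2 ≈ 0.334, so 33%.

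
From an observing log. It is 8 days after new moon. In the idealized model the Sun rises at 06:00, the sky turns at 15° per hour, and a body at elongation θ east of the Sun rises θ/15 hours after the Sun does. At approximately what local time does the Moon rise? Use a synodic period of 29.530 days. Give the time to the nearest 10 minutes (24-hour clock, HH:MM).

12:30

Elongation θ = 360° × 8/29.530 ≈ 97.5°.
The Moon trails the Sun by θ/15 = 97.5/15 ≈ 6.50 hours.
06:00 + 6.502 h ≈ 12:30 → 12:30 to the nearest ten minutes.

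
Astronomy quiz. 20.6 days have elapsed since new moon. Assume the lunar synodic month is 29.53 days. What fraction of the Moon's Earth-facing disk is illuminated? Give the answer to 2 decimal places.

Phase angle: θ = 360°·(20.6 d)/(29.53 d) = 251.1°.
With cos θ = (-0.323), the lit fraction is (1 − (-0.323))/2 ≈ 0.662.

0.66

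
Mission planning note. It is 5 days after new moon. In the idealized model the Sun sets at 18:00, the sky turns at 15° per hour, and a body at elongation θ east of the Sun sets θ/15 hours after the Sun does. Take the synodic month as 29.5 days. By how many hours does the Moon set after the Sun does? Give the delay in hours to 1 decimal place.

Elongation θ = 360° × 5/29.5 ≈ 61.0°.
At 15° of sky rotation per hour, 61.0° corresponds to a 4.07 h lag.
So the Moon sets 4.07 h after the Sun.

4.1 h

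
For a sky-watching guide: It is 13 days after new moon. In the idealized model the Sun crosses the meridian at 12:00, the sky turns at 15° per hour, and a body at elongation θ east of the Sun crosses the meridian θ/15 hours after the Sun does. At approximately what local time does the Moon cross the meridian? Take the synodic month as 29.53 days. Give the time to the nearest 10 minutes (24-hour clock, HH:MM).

The Moon has covered 13/29.53 of its cycle, so θ ≈ 360° × 13/29.53 = 158.5°.
At 15° of sky rotation per hour, 158.5° corresponds to a 10.57 h lag.
12:00 + 10.566 h ≈ 22:34 → 22:30 to the nearest ten minutes.

22:30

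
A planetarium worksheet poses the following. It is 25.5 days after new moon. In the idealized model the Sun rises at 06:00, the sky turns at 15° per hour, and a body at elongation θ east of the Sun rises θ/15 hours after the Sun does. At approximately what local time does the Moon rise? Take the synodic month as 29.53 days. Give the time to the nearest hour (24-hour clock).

Phase angle: θ = 360°·(25.5 d)/(29.53 d) = 310.9°.
Delay after the Sun = 310.9° / (15°/h) ≈ 20.72 h.
06:00 + 20.72 h ≈ 02:43 → 03:00 to the nearest hour.

03:00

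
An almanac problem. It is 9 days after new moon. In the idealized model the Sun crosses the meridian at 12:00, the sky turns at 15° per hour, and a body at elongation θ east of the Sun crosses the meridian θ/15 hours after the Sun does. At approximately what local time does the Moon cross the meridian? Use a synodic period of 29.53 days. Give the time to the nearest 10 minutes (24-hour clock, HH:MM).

The Moon has covered 9/29.53 of its cycle, so θ ≈ 360° × 9/29.53 = 109.7°.
Delay after the Sun = 109.7° / (15°/h) ≈ 7.31 h.
12:00 + 7.315 h ≈ 19:19 → 19:20 to the nearest ten minutes.

19:20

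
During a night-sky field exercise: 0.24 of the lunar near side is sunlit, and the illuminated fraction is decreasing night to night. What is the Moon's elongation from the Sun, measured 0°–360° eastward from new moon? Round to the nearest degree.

Invert f = (1 − cos θ)/2 to get cos θ = 1 − 2(0.24) = 0.520, hence θ₀ = arccos 0.520 = 58.7°.
Since the Moon is past full (waning), take the reflex angle: θ = 360° − 58.7° = 301.3°.

301°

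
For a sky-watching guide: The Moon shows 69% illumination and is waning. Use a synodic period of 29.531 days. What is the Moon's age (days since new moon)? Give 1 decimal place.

From f = (1 − cos θ)/2: cos θ = 1 − 2×0.69 = -0.380; arccos → 112.3°.
A waning Moon lies in 180°–360°, so θ = 360° − 112.3° = 247.7°.
Age = 29.531 × 247.7°/360° ≈ 20.32 days.

20.3 days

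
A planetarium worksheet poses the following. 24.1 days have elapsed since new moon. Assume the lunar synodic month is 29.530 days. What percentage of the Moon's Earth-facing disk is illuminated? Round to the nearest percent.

Elongation θ = 360° × 24.1/29.530 ≈ 293.8°.
Illuminated fraction = (1 − cos 293.8°)/2 = (1 − 0.404)/2 ≈ 0.298, so 30%.

30%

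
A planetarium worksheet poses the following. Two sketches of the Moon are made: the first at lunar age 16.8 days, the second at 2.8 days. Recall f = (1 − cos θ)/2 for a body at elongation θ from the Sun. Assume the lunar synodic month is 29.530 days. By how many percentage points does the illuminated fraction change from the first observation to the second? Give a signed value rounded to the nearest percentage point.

-87 percentage points

θ₁ = 360° × 16.8/29.530 = 204.8°, f₁ = (1 − cos θ₁)/2 = 0.954.
θ₂ = 360° × 2.8/29.530 = 34.1°, f₂ = (1 − cos θ₂)/2 = 0.086.
Change = f₂ − f₁ = -0.868 → -87 percentage points.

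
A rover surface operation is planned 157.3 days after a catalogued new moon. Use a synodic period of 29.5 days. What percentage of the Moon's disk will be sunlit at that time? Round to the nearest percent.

75%

157.3 d spans 5 complete synodic months (5 × 29.5 = 147.50 d) plus 9.80 d.
Phase angle: θ = 360°·(9.80 d)/(29.5 d) = 119.6°.
Illuminated fraction = (1 − cos 119.6°)/2 = (1 − (-0.494))/2 ≈ 0.747, so 75%.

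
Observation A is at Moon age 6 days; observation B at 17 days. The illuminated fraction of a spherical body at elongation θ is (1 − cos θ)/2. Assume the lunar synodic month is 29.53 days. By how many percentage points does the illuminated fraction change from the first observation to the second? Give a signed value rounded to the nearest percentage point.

+59 pp

θ₁ = 360° × 6/29.53 = 73.1°, f₁ = (1 − cos θ₁)/2 = 0.355.
θ₂ = 360° × 17/29.53 = 207.2°, f₂ = (1 − cos θ₂)/2 = 0.945.
Change = f₂ − f₁ = +0.589 → +59 percentage points.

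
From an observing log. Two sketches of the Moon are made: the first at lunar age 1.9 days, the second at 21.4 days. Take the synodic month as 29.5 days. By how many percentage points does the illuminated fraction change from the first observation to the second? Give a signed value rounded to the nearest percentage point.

First observation: θ = 360°·1.9/29.5 = 23.2°, so f = 0.040.
Second observation: θ = 261.2°, f = 0.577.
Δf = 0.577 − 0.040 = +0.537, i.e. +54 pp.

+54 pp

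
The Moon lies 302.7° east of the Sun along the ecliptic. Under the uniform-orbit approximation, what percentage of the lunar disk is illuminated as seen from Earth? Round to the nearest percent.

23%

f = (1 − cos 302.7°)/2 = (1 − 0.540)/2 ≈ 0.230, i.e. 23%.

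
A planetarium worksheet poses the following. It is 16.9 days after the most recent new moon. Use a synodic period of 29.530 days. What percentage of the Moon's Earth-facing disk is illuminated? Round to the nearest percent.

Elongation θ = 360° × 16.9/29.530 ≈ 206.0°.
Illuminated fraction = (1 − cos 206.0°)/2 = (1 − (-0.899))/2 ≈ 0.949, so 95%.

95%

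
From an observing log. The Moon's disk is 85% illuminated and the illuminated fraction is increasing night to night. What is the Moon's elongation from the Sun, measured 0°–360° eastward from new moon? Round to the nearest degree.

134°

Invert f = (1 − cos θ)/2 to get cos θ = 1 − 2(0.85) = -0.700, hence θ₀ = arccos -0.700 = 134.4°.
The Moon is waxing (0°–180°), so θ = 134.4° directly.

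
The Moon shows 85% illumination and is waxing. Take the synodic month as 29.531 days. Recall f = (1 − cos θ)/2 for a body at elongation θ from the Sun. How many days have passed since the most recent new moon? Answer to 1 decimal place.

cos θ = 1 − 2f = -0.700, giving a principal value of 134.4°.
The Moon is waxing (0°–180°), so θ = 134.4° directly.
Age = 29.531 × 134.4°/360° ≈ 11.03 days.

11.0 days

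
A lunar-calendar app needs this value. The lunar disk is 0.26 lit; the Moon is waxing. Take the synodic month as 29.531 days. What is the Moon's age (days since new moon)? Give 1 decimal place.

5.0 days

From f = (1 − cos θ)/2: cos θ = 1 − 2×0.26 = 0.480; arccos → 61.3°.
Waxing ⇒ before full, so θ = 61.3°.
At 360°/29.531 d per day, 61.3° corresponds to 5.03 days.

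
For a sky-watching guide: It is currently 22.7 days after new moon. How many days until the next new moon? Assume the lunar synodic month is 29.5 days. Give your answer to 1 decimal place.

The next new moon completes the synodic month: 29.5 − 22.7 = 6.800 days.

6.8 days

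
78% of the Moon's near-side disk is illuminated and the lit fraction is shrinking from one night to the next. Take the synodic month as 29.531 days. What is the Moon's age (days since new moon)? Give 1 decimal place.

From f = (1 − cos θ)/2: cos θ = 1 − 2×0.78 = -0.560; arccos → 124.1°.
Waning ⇒ past full, so θ = 360° − 124.1° = 235.9°.
Age = 29.531 × 235.9°/360° ≈ 19.35 days.

19.4 days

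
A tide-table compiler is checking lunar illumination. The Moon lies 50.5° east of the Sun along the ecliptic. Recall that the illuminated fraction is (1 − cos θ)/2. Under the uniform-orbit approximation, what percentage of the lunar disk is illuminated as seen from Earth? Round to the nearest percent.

Half-versine of 50.5°: (1 − 0.636)/2 = 0.182, i.e. 18%.

18%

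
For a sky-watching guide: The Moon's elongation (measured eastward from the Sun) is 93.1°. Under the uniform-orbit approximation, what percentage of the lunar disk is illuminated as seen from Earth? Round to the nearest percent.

53%

f = (1 − cos 93.1°)/2 = (1 − (-0.054))/2 ≈ 0.527, i.e. 53%.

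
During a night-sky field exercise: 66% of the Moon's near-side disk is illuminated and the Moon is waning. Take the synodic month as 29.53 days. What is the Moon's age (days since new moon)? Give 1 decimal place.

20.6 days

Invert f = (1 − cos θ)/2 to get cos θ = 1 − 2(0.66) = -0.320, hence θ₀ = arccos -0.320 = 108.7°.
Since the Moon is past full (waning), take the reflex angle: θ = 360° − 108.7° = 251.3°.
Age = 29.53 × 251.3°/360° ≈ 20.62 days.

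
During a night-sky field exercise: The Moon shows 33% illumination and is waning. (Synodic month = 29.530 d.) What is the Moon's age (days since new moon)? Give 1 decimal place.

23.8 days

cos θ = 1 − 2f = 0.340, giving a principal value of 70.1°.
Waning ⇒ past full, so θ = 360° − 70.1° = 289.9°.
That fraction of the synodic month is 289.9/360 × 29.530 d ≈ 23.78 d.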